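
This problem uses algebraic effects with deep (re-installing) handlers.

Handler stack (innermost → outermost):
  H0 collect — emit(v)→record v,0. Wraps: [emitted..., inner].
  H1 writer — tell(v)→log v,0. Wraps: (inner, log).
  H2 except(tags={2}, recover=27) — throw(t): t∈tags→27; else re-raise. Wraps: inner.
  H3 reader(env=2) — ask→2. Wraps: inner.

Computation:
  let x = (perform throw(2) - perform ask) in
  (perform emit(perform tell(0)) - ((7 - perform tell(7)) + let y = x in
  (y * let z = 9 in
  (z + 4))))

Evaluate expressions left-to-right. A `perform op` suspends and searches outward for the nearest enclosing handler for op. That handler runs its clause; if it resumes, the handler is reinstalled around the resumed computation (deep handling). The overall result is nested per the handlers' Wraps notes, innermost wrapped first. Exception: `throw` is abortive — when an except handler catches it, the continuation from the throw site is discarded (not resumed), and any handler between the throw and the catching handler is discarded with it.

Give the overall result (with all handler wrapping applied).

Answer: 27

Step-by-step:
throw(2) @ H2 caught ⇒ 27
H3 returns 27
= 27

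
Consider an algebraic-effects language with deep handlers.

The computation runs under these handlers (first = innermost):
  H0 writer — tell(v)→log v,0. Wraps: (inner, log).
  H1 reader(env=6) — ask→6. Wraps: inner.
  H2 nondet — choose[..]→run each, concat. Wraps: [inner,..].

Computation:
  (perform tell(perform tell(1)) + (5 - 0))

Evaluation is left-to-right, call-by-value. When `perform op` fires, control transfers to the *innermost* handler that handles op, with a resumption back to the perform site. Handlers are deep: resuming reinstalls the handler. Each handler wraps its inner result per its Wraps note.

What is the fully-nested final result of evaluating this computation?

Answer: [(5, (1, 0))]

Working:
tell(1) @ H0 ⇒ log+=1
tell(0) @ H0 ⇒ log+=0
H0 returns (5, (1, 0))
H1 returns (5, (1, 0))
H2 returns [(5, (1, 0))]
= [(5, (1, 0))]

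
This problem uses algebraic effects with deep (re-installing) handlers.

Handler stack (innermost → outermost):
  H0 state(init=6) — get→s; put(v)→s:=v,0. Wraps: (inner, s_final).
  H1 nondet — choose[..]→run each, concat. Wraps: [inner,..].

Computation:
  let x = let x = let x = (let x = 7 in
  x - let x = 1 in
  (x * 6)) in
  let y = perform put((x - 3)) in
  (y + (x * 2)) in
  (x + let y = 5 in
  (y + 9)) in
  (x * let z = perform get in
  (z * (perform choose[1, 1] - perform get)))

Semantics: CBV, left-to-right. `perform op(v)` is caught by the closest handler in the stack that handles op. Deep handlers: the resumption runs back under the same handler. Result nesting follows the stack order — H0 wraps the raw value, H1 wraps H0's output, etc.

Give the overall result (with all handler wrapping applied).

Working:
put(-2) @ H0 ⇒ s:=-2
get @ H0 ⇒ -2
choose[1, 1] @ H1
  branch[0] choose=1:
    get @ H0 ⇒ -2
    H0 returns (-96, -2)
    H1 returns [(-96, -2)]
  branch[1] choose=1:
    get @ H0 ⇒ -2
    H0 returns (-96, -2)
    H1 returns [(-96, -2)]
= [(-96, -2), (-96, -2)]

Answer: [(-96, -2), (-96, -2)]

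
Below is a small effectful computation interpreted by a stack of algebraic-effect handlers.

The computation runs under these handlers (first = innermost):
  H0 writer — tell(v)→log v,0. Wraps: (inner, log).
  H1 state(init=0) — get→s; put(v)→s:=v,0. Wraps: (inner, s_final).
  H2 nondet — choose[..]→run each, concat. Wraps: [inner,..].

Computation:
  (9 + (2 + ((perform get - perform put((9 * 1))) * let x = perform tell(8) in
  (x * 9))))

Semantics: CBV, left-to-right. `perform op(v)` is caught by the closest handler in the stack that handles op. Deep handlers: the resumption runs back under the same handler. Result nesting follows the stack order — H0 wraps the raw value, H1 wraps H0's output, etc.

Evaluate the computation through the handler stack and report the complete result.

Evaluation trace:
get @ H1 ⇒ 0
put(9) @ H1 ⇒ s:=9
tell(8) @ H0 ⇒ log+=8
H0 returns (11, (8))
H1 returns ((11, (8)), 9)
H2 returns [((11, (8)), 9)]
= [((11, (8)), 9)]

Answer: [((11, (8)), 9)]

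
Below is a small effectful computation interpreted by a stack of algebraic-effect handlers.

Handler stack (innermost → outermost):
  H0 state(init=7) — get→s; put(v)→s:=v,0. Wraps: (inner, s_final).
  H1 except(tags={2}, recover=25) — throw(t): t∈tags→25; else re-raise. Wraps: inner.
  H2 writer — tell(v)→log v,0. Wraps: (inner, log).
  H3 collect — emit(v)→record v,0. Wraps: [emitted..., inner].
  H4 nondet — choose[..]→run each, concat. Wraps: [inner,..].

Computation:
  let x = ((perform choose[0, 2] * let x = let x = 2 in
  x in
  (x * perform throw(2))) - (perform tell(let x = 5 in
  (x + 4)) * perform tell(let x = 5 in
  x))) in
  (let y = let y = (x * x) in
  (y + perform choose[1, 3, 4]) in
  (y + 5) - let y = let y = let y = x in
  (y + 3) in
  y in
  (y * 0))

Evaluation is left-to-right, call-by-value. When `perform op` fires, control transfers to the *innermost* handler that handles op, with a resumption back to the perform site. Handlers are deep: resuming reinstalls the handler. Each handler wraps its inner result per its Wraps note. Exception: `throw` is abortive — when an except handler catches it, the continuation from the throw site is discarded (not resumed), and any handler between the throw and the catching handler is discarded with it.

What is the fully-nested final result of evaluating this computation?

Answer: [[(25, ())], [(25, ())]]

Step-by-step:
choose[0, 2] @ H4
  branch[0] choose=0:
    throw(2) @ H1 caught ⇒ 25
    H2 returns (25, ())
    H3 returns [(25, ())]
    H4 returns [[(25, ())]]
  branch[1] choose=2:
    throw(2) @ H1 caught ⇒ 25
    H2 returns (25, ())
    H3 returns [(25, ())]
    H4 returns [[(25, ())]]
= [[(25, ())], [(25, ())]]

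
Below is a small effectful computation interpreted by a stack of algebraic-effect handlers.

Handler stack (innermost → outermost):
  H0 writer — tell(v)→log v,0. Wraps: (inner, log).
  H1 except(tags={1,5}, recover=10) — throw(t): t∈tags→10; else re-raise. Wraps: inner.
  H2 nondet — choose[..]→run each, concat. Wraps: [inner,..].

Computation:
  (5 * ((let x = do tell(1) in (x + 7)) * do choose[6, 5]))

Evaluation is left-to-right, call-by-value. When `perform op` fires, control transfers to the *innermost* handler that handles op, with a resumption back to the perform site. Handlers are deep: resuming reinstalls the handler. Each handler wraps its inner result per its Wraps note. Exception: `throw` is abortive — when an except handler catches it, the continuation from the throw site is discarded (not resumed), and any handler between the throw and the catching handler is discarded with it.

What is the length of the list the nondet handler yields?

Answer: 2

Evaluation trace:
tell(1) @ H0 ⇒ log+=1
choose[6, 5] @ H2
  branch[0] choose=6:
    H0 returns (210, (1))
    H1 returns (210, (1))
    H2 returns [(210, (1))]
  branch[1] choose=5:
    H0 returns (175, (1))
    H1 returns (175, (1))
    H2 returns [(175, (1))]
= [(210, (1)), (175, (1))]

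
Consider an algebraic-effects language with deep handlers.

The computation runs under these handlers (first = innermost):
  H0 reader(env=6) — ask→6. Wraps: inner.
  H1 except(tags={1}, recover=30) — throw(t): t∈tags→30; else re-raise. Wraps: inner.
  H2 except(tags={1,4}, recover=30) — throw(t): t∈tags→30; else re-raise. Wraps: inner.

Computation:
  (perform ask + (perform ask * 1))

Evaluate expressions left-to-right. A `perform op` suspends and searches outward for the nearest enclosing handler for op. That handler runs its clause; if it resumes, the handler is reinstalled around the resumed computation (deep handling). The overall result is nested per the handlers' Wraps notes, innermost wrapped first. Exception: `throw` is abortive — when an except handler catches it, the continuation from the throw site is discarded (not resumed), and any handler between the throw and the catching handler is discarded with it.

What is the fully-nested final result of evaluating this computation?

Answer: 12

Step-by-step:
ask @ H0 ⇒ 6
ask @ H0 ⇒ 6
H0 returns 12
H1 returns 12
H2 returns 12
= 12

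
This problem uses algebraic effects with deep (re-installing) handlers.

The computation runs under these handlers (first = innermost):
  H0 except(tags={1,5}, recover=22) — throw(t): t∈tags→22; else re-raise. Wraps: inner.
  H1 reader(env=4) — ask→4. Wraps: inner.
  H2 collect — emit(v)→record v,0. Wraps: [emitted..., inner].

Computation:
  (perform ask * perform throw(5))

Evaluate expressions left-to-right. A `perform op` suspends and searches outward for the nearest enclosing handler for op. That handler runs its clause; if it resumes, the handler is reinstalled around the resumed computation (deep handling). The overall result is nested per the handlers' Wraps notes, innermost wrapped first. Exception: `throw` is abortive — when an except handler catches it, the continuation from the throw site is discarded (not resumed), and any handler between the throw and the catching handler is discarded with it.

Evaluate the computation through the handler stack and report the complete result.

Working:
ask @ H1 ⇒ 4
throw(5) @ H0 caught ⇒ 22
H1 returns 22
H2 returns [22]
= [22]

Answer: [22]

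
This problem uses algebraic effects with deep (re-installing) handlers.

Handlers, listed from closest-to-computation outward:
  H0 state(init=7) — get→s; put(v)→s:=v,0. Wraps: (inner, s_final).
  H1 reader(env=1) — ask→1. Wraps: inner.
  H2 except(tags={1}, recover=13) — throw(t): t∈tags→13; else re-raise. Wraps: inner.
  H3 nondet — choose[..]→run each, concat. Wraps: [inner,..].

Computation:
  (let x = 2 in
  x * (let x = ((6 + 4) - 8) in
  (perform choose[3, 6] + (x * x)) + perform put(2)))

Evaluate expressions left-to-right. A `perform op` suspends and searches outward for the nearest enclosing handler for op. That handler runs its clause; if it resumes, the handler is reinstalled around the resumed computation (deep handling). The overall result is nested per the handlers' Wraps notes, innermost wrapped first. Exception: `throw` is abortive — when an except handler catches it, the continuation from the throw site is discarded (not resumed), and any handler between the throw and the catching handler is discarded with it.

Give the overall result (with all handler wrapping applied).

Step-by-step:
choose[3, 6] @ H3
  branch[0] choose=3:
    put(2) @ H0 ⇒ s:=2
    H0 returns (14, 2)
    H1 returns (14, 2)
    H2 returns (14, 2)
    H3 returns [(14, 2)]
  branch[1] choose=6:
    put(2) @ H0 ⇒ s:=2
    H0 returns (20, 2)
    H1 returns (20, 2)
    H2 returns (20, 2)
    H3 returns [(20, 2)]
= [(14, 2), (20, 2)]

Answer: [(14, 2), (20, 2)]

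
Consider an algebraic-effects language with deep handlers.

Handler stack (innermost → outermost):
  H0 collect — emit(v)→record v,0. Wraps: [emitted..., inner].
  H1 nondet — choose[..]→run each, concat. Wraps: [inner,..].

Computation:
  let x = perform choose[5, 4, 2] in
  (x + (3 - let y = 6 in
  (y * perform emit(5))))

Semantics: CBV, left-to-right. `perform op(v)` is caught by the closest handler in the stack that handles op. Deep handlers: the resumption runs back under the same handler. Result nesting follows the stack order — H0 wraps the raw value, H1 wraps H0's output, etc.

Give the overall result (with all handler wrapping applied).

Answer: [[5, 8], [5, 7], [5, 5]]

Working:
choose[5, 4, 2] @ H1
  branch[0] choose=5:
    emit(5) @ H0 ⇒ out+=5
    H0 returns [5, 8]
    H1 returns [[5, 8]]
  branch[1] choose=4:
    emit(5) @ H0 ⇒ out+=5
    H0 returns [5, 7]
    H1 returns [[5, 7]]
  branch[2] choose=2:
    emit(5) @ H0 ⇒ out+=5
    H0 returns [5, 5]
    H1 returns [[5, 5]]
= [[5, 8], [5, 7], [5, 5]]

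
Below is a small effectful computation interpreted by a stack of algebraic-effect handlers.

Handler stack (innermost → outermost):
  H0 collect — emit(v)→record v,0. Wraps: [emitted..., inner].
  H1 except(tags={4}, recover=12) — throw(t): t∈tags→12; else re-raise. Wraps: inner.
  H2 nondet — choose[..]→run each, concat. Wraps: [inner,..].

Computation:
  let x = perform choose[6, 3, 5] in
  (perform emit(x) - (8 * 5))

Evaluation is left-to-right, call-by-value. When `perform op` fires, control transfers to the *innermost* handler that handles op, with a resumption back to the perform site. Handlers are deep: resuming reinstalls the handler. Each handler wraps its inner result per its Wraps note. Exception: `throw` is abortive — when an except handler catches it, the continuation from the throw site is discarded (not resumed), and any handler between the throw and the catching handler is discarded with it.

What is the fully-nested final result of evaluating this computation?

Working:
choose[6, 3, 5] @ H2
  branch[0] choose=6:
    emit(6) @ H0 ⇒ out+=6
    H0 returns [6, -40]
    H1 returns [6, -40]
    H2 returns [[6, -40]]
  branch[1] choose=3:
    emit(3) @ H0 ⇒ out+=3
    H0 returns [3, -40]
    H1 returns [3, -40]
    H2 returns [[3, -40]]
  branch[2] choose=5:
    emit(5) @ H0 ⇒ out+=5
    H0 returns [5, -40]
    H1 returns [5, -40]
    H2 returns [[5, -40]]
= [[6, -40], [3, -40], [5, -40]]

Answer: [[6, -40], [3, -40], [5, -40]]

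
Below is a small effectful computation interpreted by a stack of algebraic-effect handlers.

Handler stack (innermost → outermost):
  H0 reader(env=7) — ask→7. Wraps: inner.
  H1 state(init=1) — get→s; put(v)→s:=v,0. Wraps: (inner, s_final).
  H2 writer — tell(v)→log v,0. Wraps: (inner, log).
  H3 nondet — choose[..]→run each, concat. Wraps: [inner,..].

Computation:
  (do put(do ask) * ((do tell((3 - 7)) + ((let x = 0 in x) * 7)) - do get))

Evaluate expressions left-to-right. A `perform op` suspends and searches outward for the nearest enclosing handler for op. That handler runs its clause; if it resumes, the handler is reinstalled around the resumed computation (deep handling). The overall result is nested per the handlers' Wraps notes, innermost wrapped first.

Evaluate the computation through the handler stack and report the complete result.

Step-by-step:
ask @ H0 ⇒ 7
put(7) @ H1 ⇒ s:=7
tell(-4) @ H2 ⇒ log+=-4
get @ H1 ⇒ 7
H0 returns 0
H1 returns (0, 7)
H2 returns ((0, 7), (-4))
H3 returns [((0, 7), (-4))]
= [((0, 7), (-4))]

Answer: [((0, 7), (-4))]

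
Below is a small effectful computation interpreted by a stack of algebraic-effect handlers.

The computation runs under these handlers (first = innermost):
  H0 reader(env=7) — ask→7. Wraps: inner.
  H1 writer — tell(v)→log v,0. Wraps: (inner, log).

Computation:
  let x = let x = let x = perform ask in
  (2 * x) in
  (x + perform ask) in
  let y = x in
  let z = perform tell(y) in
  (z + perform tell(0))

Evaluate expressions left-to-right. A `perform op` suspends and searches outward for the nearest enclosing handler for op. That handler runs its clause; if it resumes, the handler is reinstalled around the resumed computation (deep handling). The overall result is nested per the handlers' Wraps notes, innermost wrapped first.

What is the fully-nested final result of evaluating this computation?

Working:
ask @ H0 ⇒ 7
ask @ H0 ⇒ 7
tell(21) @ H1 ⇒ log+=21
tell(0) @ H1 ⇒ log+=0
H0 returns 0
H1 returns (0, (21, 0))
= (0, (21, 0))

Answer: (0, (21, 0))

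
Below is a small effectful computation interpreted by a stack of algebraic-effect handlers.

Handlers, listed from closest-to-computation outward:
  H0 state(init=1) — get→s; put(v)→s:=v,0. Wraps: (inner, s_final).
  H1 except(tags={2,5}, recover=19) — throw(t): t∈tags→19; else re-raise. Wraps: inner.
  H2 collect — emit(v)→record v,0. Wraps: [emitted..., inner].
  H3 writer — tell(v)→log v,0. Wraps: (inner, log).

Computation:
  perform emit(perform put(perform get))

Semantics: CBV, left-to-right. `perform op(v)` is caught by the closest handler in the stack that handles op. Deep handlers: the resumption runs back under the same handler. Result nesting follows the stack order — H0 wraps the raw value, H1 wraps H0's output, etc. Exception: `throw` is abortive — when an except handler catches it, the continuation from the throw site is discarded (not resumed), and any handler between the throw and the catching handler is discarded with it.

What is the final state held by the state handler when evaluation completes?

Answer: 1

Evaluation trace:
get @ H0 ⇒ 1
put(1) @ H0 ⇒ s:=1
emit(0) @ H2 ⇒ out+=0
H0 returns (0, 1)
H1 returns (0, 1)
H2 returns [0, (0, 1)]
H3 returns ([0, (0, 1)], ())
= ([0, (0, 1)], ())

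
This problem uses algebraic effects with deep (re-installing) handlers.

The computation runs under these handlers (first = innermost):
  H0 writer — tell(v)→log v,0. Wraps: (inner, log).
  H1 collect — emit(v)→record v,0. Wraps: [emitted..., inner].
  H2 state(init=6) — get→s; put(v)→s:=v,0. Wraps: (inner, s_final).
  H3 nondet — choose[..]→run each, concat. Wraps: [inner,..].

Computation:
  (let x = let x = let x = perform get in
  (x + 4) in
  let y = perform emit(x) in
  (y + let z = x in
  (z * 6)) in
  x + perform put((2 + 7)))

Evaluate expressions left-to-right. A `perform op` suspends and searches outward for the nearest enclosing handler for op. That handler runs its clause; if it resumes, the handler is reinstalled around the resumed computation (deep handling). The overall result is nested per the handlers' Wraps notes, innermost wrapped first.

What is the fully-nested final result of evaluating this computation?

Evaluation trace:
get @ H2 ⇒ 6
emit(10) @ H1 ⇒ out+=10
put(9) @ H2 ⇒ s:=9
H0 returns (60, ())
H1 returns [10, (60, ())]
H2 returns ([10, (60, ())], 9)
H3 returns [([10, (60, ())], 9)]
= [([10, (60, ())], 9)]

Answer: [([10, (60, ())], 9)]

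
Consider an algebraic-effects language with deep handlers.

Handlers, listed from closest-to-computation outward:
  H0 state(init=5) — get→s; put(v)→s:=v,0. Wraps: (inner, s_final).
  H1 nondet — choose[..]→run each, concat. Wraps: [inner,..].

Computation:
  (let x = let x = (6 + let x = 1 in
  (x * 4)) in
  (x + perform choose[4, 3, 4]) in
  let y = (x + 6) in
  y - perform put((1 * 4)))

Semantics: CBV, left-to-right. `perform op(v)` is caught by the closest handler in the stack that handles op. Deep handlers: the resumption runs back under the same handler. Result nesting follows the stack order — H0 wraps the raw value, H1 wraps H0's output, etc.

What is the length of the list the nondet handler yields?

Answer: 3

Evaluation trace:
choose[4, 3, 4] @ H1
  branch[0] choose=4:
    put(4) @ H0 ⇒ s:=4
    H0 returns (20, 4)
    H1 returns [(20, 4)]
  branch[1] choose=3:
    put(4) @ H0 ⇒ s:=4
    H0 returns (19, 4)
    H1 returns [(19, 4)]
  branch[2] choose=4:
    put(4) @ H0 ⇒ s:=4
    H0 returns (20, 4)
    H1 returns [(20, 4)]
= [(20, 4), (19, 4), (20, 4)]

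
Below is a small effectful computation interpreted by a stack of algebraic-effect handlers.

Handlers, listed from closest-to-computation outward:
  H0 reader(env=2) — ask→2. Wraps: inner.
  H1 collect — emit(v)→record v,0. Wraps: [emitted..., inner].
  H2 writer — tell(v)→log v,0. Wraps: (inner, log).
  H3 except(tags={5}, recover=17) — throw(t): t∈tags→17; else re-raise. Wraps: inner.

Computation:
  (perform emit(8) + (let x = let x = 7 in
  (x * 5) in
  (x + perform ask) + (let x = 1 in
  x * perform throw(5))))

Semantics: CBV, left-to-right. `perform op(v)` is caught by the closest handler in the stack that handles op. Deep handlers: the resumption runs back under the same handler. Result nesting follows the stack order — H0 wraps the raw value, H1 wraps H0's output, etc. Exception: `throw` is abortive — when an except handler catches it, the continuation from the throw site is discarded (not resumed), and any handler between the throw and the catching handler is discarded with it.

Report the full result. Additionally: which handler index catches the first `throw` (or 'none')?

Answer: 17 ; first throw caught by: H3

Working:
emit(8) @ H1 ⇒ out+=8
ask @ H0 ⇒ 2
throw(5) @ H3 caught ⇒ 17
= 17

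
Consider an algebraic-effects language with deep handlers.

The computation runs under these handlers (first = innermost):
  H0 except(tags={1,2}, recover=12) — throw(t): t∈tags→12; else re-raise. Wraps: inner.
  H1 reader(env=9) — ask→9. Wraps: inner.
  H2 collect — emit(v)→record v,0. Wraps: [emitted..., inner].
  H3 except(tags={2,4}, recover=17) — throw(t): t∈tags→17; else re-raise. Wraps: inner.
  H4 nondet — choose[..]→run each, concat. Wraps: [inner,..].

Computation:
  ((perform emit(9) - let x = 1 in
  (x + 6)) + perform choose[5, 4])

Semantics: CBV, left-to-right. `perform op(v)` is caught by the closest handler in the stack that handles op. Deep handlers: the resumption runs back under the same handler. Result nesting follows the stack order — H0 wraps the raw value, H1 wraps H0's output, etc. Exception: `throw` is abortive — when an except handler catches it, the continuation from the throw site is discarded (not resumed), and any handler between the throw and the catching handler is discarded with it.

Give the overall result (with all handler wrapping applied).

Answer: [[9, -2], [9, -3]]

Evaluation trace:
emit(9) @ H2 ⇒ out+=9
choose[5, 4] @ H4
  branch[0] choose=5:
    H0 returns -2
    H1 returns -2
    H2 returns [9, -2]
    H3 returns [9, -2]
    H4 returns [[9, -2]]
  branch[1] choose=4:
    H0 returns -3
    H1 returns -3
    H2 returns [9, -3]
    H3 returns [9, -3]
    H4 returns [[9, -3]]
= [[9, -2], [9, -3]]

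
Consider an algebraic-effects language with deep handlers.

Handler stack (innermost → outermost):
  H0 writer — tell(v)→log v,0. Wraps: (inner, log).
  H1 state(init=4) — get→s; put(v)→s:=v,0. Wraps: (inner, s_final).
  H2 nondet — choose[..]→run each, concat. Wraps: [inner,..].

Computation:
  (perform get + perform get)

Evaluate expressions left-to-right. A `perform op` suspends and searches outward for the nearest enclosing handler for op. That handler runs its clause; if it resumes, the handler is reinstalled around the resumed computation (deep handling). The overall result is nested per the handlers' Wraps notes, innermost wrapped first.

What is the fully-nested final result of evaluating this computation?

Answer: [((8, ()), 4)]

Step-by-step:
get @ H1 ⇒ 4
get @ H1 ⇒ 4
H0 returns (8, ())
H1 returns ((8, ()), 4)
H2 returns [((8, ()), 4)]
= [((8, ()), 4)]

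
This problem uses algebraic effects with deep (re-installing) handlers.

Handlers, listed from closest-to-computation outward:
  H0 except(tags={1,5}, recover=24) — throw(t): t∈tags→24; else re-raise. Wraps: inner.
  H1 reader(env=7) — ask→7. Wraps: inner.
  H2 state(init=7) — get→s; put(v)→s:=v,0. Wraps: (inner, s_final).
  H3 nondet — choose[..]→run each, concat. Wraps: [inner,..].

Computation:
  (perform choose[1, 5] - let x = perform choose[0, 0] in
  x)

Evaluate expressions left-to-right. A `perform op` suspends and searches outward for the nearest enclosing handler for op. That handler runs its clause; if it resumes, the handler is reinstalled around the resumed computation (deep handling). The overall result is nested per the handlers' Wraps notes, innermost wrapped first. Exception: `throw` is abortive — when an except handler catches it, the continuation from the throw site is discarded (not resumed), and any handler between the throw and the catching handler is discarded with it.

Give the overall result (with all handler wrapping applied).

Step-by-step:
choose[1, 5] @ H3
  branch[0] choose=1:
    choose[0, 0] @ H3
      branch[0] choose=0:
        H0 returns 1
        H1 returns 1
        H2 returns (1, 7)
        H3 returns [(1, 7)]
      branch[1] choose=0:
        H0 returns 1
        H1 returns 1
        H2 returns (1, 7)
        H3 returns [(1, 7)]
  branch[1] choose=5:
    choose[0, 0] @ H3
      branch[0] choose=0:
        H0 returns 5
        H1 returns 5
        H2 returns (5, 7)
        H3 returns [(5, 7)]
      branch[1] choose=0:
        H0 returns 5
        H1 returns 5
        H2 returns (5, 7)
        H3 returns [(5, 7)]
= [(1, 7), (1, 7), (5, 7), (5, 7)]

Answer: [(1, 7), (1, 7), (5, 7), (5, 7)]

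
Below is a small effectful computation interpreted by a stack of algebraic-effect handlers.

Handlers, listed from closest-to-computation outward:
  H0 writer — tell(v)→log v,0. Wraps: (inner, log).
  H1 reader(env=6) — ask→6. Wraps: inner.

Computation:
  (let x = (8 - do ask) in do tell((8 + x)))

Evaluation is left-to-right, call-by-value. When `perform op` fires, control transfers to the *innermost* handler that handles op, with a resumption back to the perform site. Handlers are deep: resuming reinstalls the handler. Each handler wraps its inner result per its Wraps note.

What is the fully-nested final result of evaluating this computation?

Working:
ask @ H1 ⇒ 6
tell(10) @ H0 ⇒ log+=10
H0 returns (0, (10))
H1 returns (0, (10))
= (0, (10))

Answer: (0, (10))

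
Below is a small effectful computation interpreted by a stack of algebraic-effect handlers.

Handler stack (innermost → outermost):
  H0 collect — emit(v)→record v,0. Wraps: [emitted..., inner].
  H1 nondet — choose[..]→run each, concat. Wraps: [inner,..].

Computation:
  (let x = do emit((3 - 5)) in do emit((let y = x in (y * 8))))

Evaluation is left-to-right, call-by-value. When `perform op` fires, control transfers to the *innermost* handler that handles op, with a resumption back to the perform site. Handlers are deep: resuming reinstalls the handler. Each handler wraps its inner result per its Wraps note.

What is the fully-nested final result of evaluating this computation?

Answer: [[-2, 0, 0]]

Step-by-step:
emit(-2) @ H0 ⇒ out+=-2
emit(0) @ H0 ⇒ out+=0
H0 returns [-2, 0, 0]
H1 returns [[-2, 0, 0]]
= [[-2, 0, 0]]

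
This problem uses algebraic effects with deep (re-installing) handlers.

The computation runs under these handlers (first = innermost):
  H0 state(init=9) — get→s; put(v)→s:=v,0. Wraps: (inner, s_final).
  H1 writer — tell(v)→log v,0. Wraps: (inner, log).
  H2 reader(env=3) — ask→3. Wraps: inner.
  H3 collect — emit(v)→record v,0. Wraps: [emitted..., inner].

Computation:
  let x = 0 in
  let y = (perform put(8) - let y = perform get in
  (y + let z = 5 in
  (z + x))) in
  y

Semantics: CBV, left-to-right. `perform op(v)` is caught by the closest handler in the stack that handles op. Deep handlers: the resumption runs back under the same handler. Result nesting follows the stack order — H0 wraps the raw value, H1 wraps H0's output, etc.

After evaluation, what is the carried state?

Answer: 8

Working:
put(8) @ H0 ⇒ s:=8
get @ H0 ⇒ 8
H0 returns (-13, 8)
H1 returns ((-13, 8), ())
H2 returns ((-13, 8), ())
H3 returns [((-13, 8), ())]
= [((-13, 8), ())]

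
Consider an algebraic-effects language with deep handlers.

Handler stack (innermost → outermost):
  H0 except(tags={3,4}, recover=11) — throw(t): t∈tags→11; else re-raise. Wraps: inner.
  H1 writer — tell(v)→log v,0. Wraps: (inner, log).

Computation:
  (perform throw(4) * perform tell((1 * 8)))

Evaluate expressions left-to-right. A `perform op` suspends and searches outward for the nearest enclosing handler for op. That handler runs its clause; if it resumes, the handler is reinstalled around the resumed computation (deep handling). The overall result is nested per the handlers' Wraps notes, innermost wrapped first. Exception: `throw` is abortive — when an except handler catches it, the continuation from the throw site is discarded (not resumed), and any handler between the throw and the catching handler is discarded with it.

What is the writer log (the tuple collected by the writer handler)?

Working:
throw(4) @ H0 caught ⇒ 11
H1 returns (11, ())
= (11, ())

Answer: ()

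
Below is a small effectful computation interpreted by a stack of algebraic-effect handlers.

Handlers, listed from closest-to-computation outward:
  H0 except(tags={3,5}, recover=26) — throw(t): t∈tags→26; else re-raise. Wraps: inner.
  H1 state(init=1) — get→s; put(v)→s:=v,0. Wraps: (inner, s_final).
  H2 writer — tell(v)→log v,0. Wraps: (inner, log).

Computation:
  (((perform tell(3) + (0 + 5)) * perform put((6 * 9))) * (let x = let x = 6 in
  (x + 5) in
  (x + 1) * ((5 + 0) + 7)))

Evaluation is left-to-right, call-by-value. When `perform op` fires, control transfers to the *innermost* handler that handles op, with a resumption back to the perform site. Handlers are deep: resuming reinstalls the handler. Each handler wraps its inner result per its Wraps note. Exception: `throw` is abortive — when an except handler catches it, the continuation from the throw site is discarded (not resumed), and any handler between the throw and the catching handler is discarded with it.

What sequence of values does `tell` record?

Answer: (3)

Step-by-step:
tell(3) @ H2 ⇒ log+=3
put(54) @ H1 ⇒ s:=54
H0 returns 0
H1 returns (0, 54)
H2 returns ((0, 54), (3))
= ((0, 54), (3))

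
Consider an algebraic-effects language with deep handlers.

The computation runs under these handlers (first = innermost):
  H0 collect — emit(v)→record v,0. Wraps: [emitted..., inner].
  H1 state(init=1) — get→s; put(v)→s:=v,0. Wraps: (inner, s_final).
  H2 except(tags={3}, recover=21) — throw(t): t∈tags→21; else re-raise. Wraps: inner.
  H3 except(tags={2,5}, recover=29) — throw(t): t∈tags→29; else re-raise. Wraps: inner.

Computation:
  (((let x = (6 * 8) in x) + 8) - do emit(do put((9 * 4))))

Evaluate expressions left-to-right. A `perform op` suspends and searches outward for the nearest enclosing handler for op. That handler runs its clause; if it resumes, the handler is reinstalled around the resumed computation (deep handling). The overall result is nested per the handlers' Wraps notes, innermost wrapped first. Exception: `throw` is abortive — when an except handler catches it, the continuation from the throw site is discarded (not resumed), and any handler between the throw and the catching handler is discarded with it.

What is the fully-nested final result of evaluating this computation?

Working:
put(36) @ H1 ⇒ s:=36
emit(0) @ H0 ⇒ out+=0
H0 returns [0, 56]
H1 returns ([0, 56], 36)
H2 returns ([0, 56], 36)
H3 returns ([0, 56], 36)
= ([0, 56], 36)

Answer: ([0, 56], 36)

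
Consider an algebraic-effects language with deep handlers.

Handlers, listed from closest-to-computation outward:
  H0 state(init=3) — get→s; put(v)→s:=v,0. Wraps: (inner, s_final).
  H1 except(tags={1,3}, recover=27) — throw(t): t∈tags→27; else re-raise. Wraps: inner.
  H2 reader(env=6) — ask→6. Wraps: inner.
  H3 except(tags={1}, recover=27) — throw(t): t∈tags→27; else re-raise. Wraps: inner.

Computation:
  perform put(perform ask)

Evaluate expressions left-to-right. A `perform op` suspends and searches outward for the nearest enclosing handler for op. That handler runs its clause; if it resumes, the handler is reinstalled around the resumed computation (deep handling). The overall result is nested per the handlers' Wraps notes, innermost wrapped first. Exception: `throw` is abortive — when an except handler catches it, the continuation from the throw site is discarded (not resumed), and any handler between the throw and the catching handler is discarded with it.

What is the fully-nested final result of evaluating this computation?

Answer: (0, 6)

Working:
ask @ H2 ⇒ 6
put(6) @ H0 ⇒ s:=6
H0 returns (0, 6)
H1 returns (0, 6)
H2 returns (0, 6)
H3 returns (0, 6)
= (0, 6)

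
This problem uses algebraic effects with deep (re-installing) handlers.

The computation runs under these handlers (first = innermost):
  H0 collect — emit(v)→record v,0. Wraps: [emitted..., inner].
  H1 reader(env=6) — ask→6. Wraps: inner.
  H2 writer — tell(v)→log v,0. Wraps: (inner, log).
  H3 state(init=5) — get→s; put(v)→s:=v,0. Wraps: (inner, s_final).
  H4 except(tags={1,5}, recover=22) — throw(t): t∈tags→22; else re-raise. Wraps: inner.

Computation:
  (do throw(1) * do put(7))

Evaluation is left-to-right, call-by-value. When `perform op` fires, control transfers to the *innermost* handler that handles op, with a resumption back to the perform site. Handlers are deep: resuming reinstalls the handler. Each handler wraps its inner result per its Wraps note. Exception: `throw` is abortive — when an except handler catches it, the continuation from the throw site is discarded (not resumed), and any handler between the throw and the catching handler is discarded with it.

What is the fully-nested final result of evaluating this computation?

Answer: 22

Working:
throw(1) @ H4 caught ⇒ 22
= 22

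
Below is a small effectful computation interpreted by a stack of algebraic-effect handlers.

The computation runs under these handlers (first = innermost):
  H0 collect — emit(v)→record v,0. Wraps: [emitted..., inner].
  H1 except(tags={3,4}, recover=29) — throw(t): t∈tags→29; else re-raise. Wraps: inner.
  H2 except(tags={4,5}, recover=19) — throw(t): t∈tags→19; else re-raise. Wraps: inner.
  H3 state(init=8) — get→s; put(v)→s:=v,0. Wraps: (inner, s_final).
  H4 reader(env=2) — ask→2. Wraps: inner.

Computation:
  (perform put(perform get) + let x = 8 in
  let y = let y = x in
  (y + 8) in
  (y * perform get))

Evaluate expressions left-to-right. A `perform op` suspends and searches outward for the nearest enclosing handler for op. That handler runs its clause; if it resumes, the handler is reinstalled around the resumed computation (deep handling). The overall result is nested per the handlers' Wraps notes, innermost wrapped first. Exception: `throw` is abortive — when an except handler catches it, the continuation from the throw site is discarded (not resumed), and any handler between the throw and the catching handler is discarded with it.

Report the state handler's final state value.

Evaluation trace:
get @ H3 ⇒ 8
put(8) @ H3 ⇒ s:=8
get @ H3 ⇒ 8
H0 returns [128]
H1 returns [128]
H2 returns [128]
H3 returns ([128], 8)
H4 returns ([128], 8)
= ([128], 8)

Answer: 8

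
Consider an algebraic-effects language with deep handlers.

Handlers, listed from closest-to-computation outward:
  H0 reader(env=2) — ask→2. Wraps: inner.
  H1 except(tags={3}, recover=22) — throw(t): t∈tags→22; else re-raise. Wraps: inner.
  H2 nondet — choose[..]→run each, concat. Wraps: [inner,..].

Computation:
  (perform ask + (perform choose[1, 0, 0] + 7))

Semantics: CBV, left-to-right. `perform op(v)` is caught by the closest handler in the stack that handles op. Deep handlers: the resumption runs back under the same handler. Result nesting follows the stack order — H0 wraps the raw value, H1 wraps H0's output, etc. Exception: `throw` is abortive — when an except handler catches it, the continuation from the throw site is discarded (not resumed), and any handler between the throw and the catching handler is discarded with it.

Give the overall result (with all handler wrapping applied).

Step-by-step:
ask @ H0 ⇒ 2
choose[1, 0, 0] @ H2
  branch[0] choose=1:
    H0 returns 10
    H1 returns 10
    H2 returns [10]
  branch[1] choose=0:
    H0 returns 9
    H1 returns 9
    H2 returns [9]
  branch[2] choose=0:
    H0 returns 9
    H1 returns 9
    H2 returns [9]
= [10, 9, 9]

Answer: [10, 9, 9]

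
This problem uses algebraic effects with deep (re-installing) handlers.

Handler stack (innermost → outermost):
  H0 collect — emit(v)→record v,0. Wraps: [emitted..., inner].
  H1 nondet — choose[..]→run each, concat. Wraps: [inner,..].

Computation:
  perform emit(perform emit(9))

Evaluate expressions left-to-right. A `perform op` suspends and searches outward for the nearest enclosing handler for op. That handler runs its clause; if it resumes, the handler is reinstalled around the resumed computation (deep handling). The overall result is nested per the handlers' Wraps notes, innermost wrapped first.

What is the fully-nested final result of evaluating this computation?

Step-by-step:
emit(9) @ H0 ⇒ out+=9
emit(0) @ H0 ⇒ out+=0
H0 returns [9, 0, 0]
H1 returns [[9, 0, 0]]
= [[9, 0, 0]]

Answer: [[9, 0, 0]]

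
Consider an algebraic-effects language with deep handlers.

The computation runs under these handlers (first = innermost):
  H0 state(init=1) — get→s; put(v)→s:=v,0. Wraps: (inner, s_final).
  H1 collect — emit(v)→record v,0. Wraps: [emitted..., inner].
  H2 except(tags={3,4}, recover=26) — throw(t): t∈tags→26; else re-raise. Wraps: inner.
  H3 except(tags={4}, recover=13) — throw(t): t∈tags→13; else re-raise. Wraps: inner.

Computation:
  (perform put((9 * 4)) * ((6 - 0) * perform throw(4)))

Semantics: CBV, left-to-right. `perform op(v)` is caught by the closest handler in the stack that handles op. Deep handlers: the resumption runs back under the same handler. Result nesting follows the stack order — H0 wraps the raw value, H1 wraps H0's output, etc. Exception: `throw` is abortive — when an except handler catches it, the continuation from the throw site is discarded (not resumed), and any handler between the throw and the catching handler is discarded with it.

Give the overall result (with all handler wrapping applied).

Working:
put(36) @ H0 ⇒ s:=36
throw(4) @ H2 caught ⇒ 26
H3 returns 26
= 26

Answer: 26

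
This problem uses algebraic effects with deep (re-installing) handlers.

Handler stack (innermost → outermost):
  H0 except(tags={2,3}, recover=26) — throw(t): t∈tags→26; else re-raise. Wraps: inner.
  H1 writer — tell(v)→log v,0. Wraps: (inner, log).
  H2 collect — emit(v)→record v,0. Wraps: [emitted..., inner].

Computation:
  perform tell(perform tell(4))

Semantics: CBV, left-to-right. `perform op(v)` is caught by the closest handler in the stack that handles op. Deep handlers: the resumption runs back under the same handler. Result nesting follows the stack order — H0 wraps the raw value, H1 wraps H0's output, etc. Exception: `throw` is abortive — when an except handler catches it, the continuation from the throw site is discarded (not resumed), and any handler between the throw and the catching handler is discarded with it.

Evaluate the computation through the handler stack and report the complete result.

Answer: [(0, (4, 0))]

Working:
tell(4) @ H1 ⇒ log+=4
tell(0) @ H1 ⇒ log+=0
H0 returns 0
H1 returns (0, (4, 0))
H2 returns [(0, (4, 0))]
= [(0, (4, 0))]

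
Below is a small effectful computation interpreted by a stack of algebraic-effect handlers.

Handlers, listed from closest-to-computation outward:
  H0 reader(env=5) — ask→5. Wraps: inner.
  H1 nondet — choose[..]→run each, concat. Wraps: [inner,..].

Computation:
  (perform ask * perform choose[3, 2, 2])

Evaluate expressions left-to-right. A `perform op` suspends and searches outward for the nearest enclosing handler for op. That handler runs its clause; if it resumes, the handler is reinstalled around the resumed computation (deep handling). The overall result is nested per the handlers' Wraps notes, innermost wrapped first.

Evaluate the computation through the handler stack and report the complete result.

Answer: [15, 10, 10]

Evaluation trace:
ask @ H0 ⇒ 5
choose[3, 2, 2] @ H1
  branch[0] choose=3:
    H0 returns 15
    H1 returns [15]
  branch[1] choose=2:
    H0 returns 10
    H1 returns [10]
  branch[2] choose=2:
    H0 returns 10
    H1 returns [10]
= [15, 10, 10]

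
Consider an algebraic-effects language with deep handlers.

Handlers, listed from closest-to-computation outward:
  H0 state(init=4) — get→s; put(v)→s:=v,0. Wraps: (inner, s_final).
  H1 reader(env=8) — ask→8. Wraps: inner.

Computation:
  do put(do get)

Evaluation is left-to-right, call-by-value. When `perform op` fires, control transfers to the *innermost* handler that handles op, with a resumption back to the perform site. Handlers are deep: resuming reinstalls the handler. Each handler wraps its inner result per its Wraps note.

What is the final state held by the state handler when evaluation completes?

Step-by-step:
get @ H0 ⇒ 4
put(4) @ H0 ⇒ s:=4
H0 returns (0, 4)
H1 returns (0, 4)
= (0, 4)

Answer: 4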